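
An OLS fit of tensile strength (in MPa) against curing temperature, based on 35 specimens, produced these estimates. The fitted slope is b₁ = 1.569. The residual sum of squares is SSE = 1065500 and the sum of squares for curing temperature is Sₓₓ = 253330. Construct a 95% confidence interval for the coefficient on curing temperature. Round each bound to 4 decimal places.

(0.8427, 2.2953)

MSE = SSE/(n − 2) = 1065500/33 = 32287.9.
SE(b₁) = √(MSE/Sₓₓ) = √(32287.9/253330) = 0.357007.
df = n − 2 = 33.
t* = t_{0.025, 33} = 2.034515.
Margin = t* × SE = 2.034515 × 0.357007 = 0.726336.
CI: 1.569 ± 0.726336 → (0.8427, 2.2953).
With 95% confidence, each one-unit increase in curing temperature is associated with a change of between 0.8427 and 2.2953 MPa in tensile strength.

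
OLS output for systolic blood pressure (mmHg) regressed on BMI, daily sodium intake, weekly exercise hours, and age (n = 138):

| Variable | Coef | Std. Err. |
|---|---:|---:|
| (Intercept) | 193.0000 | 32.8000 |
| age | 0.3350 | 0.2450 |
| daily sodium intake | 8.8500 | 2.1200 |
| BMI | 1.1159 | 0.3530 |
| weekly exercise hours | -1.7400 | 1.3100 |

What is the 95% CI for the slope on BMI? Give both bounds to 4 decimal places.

Read off: b = 1.1159, SE = 0.3530 for BMI.
df = n − k − 1 = 138 − 4 − 1 = 133.
t* = t_{0.025, 133} = 1.977961.
Margin = t* × SE = 1.977961 × 0.3530 = 0.698220.
CI: 1.1159 ± 0.698220 → (0.4177, 1.8141).

(0.4177, 1.8141)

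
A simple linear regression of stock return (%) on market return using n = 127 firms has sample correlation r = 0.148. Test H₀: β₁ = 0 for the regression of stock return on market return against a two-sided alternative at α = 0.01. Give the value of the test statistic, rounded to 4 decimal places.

t = r·√(n − 2)/√(1 − r²) = 0.148·√125/√0.978096 = 1.6731.
df = n − 2 = 125.
Two-sided p ≈ 0.0968, which is ≥ 0.01, so fail to reject H₀.
The data do not give significant evidence of a linear association between market return and stock return.

t = 1.6731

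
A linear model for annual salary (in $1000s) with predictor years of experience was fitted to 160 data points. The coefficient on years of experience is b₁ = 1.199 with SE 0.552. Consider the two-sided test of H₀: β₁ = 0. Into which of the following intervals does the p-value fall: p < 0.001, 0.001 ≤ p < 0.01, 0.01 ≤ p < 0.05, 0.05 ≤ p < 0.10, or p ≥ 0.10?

t = 1.199 / 0.552 = 2.172.
df = n − 2 = 160 − 2 = 158.
Two-sided p = 2·P(T_{158} > |t|) ≈ 0.0313.
So 0.01 ≤ p < 0.05.

0.01 ≤ p < 0.05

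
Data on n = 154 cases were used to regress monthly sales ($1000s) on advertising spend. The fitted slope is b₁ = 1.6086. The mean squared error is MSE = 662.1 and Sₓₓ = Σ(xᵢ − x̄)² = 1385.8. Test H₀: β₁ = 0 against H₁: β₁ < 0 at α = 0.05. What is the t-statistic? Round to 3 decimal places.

t = 2.327

SE(b₁) = √(MSE/Sₓₓ) = √(662.1/1385.8) = 0.691212.
t = 1.6086 / 0.691212 = 2.327.
df = n − 2 = 152.
One-sided p ≈ 0.9894, which is ≥ 0.05, so fail to reject H₀.
The data do not give significant evidence that the true slope on advertising spend is negative.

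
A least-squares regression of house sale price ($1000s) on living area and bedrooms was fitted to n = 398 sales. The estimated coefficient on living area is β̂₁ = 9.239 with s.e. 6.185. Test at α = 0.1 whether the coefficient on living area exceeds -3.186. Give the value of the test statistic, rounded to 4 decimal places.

H₀: β₁ = -3.186 vs H₁: β₁ > -3.186.
t = (β̂₁ − β₁⁰)/SE = (9.239 − (-3.186)) / 6.185 = 2.0089.
df = n − k − 1 = 398 − 2 − 1 = 395.
One-sided p ≈ 0.0226, which is < 0.1, so reject H₀.
There is evidence that the true slope on living area exceeds -3.186 $1000s per unit, holding the other predictors fixed.

t = 2.0089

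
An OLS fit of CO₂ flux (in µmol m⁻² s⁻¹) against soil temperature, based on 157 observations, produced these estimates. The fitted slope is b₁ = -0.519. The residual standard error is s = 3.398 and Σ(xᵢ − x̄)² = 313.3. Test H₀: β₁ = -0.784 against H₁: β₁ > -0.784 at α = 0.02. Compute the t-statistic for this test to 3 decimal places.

SE(b₁) = s/√Sₓₓ = 3.398/√313.3 = 0.191974.
t = (-0.519 − (-0.784)) / 0.191974 = 1.380.
df = n − 2 = 155.
One-sided p ≈ 0.0847, which is ≥ 0.02, so fail to reject H₀.
The data do not give significant evidence that the true slope on soil temperature exceeds -0.784 µmol m⁻² s⁻¹ per unit.

t = 1.380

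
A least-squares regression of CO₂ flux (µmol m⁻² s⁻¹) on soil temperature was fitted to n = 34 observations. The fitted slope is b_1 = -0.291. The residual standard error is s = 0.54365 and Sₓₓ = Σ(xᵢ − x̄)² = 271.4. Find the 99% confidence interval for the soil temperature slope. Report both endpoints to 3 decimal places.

SE(b_1) = s/√Sₓₓ = 0.54365/√271.4 = 0.033.
df = n − 2 = 32.
t* = t_{0.005, 32} = 2.738481.
Margin = t* × SE = 2.738481 × 0.033 = 0.09037.
CI: -0.291 ± 0.09037 → (-0.381, -0.201).
With 99% confidence, each one-unit increase in soil temperature is associated with a change of between -0.381 and -0.201 µmol m⁻² s⁻¹ in CO₂ flux.

(-0.381, -0.201)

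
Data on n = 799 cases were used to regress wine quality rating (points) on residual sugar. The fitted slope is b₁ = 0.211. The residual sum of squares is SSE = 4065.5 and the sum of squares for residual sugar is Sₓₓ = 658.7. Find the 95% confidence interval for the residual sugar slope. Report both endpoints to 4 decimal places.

(0.0383, 0.3837)

MSE = SSE/(n − 2) = 4065.5/797 = 5.101.
SE(b₁) = √(MSE/Sₓₓ) = √(5.101/658.7) = 0.0880003.
df = n − 2 = 797.
t* = t_{0.025, 797} = 1.962945.
Margin = t* × SE = 1.962945 × 0.0880003 = 0.172740.
CI: 0.211 ± 0.172740 → (0.0383, 0.3837).
With 95% confidence, each one-unit increase in residual sugar is associated with a change of between 0.0383 and 0.3837 points in wine quality rating.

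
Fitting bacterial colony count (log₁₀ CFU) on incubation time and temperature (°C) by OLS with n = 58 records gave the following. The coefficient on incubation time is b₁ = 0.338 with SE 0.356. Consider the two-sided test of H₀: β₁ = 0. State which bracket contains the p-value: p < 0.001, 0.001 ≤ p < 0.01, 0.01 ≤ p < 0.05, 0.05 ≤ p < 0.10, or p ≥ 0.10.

p ≥ 0.10

t = 0.338 / 0.356 = 0.949.
df = n − k − 1 = 58 − 2 − 1 = 55.
Two-sided p = 2·P(T_{55} > |t|) ≈ 0.3466.
So p ≥ 0.10.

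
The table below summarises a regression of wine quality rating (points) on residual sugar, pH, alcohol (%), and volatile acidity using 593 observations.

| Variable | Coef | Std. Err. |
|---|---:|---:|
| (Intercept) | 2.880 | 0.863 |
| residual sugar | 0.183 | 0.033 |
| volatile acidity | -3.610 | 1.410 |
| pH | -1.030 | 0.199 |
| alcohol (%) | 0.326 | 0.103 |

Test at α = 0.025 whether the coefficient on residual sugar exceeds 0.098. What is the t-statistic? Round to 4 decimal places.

t = 2.5758

Read off: b = 0.183, SE = 0.033 for residual sugar.
H₀: β₁ = 0.098 vs H₁: β₁ > 0.098.
t = (0.183 − 0.098) / 0.033 = 2.5758.
df = n − k − 1 = 593 − 4 − 1 = 588.
One-sided p ≈ 0.0051, which is < 0.025, so reject H₀.
There is evidence that the true slope on residual sugar exceeds 0.098 points per unit, holding the other predictors fixed.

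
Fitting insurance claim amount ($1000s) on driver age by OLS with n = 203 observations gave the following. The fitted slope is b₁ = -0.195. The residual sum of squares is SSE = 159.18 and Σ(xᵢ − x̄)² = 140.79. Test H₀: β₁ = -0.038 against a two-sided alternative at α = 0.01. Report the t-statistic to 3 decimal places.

t = -2.093

MSE = SSE/(n − 2) = 159.18/201 = 0.79194.
SE(b₁) = √(MSE/Sₓₓ) = √(0.79194/140.79) = 0.0749998.
t = (-0.195 − (-0.038)) / 0.0749998 = -2.093.
df = n − 2 = 201.
Two-sided p ≈ 0.0376, which is ≥ 0.01, so fail to reject H₀.
The data are consistent with a true slope of -0.038 $1000s per unit of driver age.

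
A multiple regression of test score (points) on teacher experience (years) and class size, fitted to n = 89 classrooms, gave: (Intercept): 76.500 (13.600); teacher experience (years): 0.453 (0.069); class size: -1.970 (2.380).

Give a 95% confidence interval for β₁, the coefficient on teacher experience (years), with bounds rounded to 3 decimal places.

(0.316, 0.590)

Read off: b = 0.453, SE = 0.069 for teacher experience (years).
df = n − k − 1 = 89 − 2 − 1 = 86.
t* = t_{0.025, 86} = 1.987934.
Margin = t* × SE = 1.987934 × 0.069 = 0.13717.
CI: 0.453 ± 0.13717 → (0.316, 0.590).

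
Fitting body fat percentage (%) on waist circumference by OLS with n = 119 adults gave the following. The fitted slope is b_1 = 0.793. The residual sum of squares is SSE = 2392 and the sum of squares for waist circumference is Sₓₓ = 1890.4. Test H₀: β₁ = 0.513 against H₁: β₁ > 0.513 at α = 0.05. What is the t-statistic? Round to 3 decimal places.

t = 2.692

MSE = SSE/(n − 2) = 2392/117 = 20.4444.
SE(b_1) = √(MSE/Sₓₓ) = √(20.4444/1890.4) = 0.103995.
t = (0.793 − 0.513) / 0.103995 = 2.692.
df = n − 2 = 117.
One-sided p ≈ 0.0041, which is < 0.05, so reject H₀.
There is evidence that the true slope on waist circumference exceeds 0.513 % per unit.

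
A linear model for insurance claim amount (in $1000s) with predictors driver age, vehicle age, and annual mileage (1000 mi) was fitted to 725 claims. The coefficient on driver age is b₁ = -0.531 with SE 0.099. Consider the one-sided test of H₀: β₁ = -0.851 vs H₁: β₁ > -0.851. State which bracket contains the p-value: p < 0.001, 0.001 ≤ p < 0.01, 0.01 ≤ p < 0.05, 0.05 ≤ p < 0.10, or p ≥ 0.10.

t = (-0.531 − (-0.851)) / 0.099 = 3.232.
df = n − k − 1 = 725 − 3 − 1 = 721.
One-sided p = P(T_{721} > t) ≈ 0.0006.
So p < 0.001.

p < 0.001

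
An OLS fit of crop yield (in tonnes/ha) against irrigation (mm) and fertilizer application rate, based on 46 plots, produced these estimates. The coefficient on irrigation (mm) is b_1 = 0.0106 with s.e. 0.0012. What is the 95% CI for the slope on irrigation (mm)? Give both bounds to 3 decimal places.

df = n − k − 1 = 46 − 2 − 1 = 43.
t* = t_{0.025, 43} = 2.016692.
Margin = t* × SE = 2.016692 × 0.0012 = 0.00242.
CI: 0.0106 ± 0.00242 → (0.008, 0.013).
With 95% confidence, each one-unit increase in irrigation (mm) is associated with a change of between 0.008 and 0.013 tonnes/ha in crop yield, holding the other predictors fixed.

(0.008, 0.013)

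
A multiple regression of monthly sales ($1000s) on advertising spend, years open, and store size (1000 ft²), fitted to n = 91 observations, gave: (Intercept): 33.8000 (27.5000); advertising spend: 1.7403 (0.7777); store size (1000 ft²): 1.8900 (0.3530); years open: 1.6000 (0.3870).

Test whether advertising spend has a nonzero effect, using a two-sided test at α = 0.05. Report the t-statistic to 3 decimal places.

t = 2.238

Read off: b = 1.7403, SE = 0.7777 for advertising spend.
H₀: β₁ = 0 vs H₁: β₁ ≠ 0.
t = 1.7403 / 0.7777 = 2.238.
df = n − k − 1 = 91 − 3 − 1 = 87.
Two-sided p ≈ 0.0278, which is < 0.05, so reject H₀.
There is evidence that advertising spend is associated with monthly sales, holding the other predictors fixed.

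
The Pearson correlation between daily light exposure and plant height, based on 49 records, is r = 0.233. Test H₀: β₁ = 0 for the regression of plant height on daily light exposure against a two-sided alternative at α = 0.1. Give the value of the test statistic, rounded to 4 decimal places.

t = r·√(n − 2)/√(1 − r²) = 0.233·√47/√0.945711 = 1.6426.
df = n − 2 = 47.
Two-sided p ≈ 0.1071, which is ≥ 0.1, so fail to reject H₀.
The data do not give significant evidence of a linear association between daily light exposure and plant height.

t = 1.6426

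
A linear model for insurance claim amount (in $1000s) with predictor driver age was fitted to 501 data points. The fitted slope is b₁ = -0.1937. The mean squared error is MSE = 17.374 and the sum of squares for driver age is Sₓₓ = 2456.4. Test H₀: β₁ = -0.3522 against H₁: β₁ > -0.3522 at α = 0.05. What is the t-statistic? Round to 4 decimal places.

t = 1.8846

SE(b₁) = √(MSE/Sₓₓ) = √(17.374/2456.4) = 0.0841008.
t = (-0.1937 − (-0.3522)) / 0.0841008 = 1.8846.
df = n − 2 = 499.
One-sided p ≈ 0.0300, which is < 0.05, so reject H₀.
There is evidence that the true slope on driver age exceeds -0.3522 $1000s per unit.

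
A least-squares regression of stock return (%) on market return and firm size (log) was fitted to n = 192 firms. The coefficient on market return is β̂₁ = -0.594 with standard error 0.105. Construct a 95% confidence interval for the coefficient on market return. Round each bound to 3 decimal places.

(-0.801, -0.387)

df = n − k − 1 = 192 − 2 − 1 = 189.
t* = t_{0.025, 189} = 1.972595.
Margin = t* × SE = 1.972595 × 0.105 = 0.20712.
CI: -0.594 ± 0.20712 → (-0.801, -0.387).
With 95% confidence, each one-unit increase in market return is associated with a change of between -0.801 and -0.387 % in stock return, holding the other predictors fixed.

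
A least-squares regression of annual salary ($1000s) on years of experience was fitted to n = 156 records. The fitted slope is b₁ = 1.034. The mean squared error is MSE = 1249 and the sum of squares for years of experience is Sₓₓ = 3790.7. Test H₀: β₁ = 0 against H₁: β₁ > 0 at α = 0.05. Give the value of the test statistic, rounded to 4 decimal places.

t = 1.8014

SE(b₁) = √(MSE/Sₓₓ) = √(1249/3790.7) = 0.574013.
t = 1.034 / 0.574013 = 1.8014.
df = n − 2 = 154.
One-sided p ≈ 0.0368, which is < 0.05, so reject H₀.
There is evidence that the true slope on years of experience is positive.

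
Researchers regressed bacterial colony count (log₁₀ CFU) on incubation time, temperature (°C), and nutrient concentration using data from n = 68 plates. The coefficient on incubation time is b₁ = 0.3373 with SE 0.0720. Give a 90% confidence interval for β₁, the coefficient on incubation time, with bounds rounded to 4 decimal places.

(0.2171, 0.4575)

df = n − k − 1 = 68 − 3 − 1 = 64.
t* = t_{0.05, 64} = 1.669013.
Margin = t* × SE = 1.669013 × 0.0720 = 0.120169.
CI: 0.3373 ± 0.120169 → (0.2171, 0.4575).
With 90% confidence, each one-unit increase in incubation time is associated with a change of between 0.2171 and 0.4575 log₁₀ CFU in bacterial colony count, holding the other predictors fixed.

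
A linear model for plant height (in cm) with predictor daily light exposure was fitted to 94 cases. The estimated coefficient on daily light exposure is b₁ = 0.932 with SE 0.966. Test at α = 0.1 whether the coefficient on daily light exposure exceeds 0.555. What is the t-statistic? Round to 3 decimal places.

t = 0.390

H₀: β₁ = 0.555 vs H₁: β₁ > 0.555.
t = (b₁ − β₁⁰)/SE = (0.932 − 0.555) / 0.966 = 0.390.
df = n − 2 = 94 − 2 = 92.
One-sided p ≈ 0.3486, which is ≥ 0.1, so fail to reject H₀.
The data do not give significant evidence that the true slope on daily light exposure exceeds 0.555 cm per unit.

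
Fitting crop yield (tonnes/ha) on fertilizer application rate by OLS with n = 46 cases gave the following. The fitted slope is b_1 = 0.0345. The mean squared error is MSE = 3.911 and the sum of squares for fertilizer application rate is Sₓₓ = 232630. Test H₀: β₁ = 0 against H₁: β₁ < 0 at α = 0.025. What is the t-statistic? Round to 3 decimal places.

SE(b_1) = √(MSE/Sₓₓ) = √(3.911/232630) = 0.00410026.
t = 0.0345 / 0.00410026 = 8.414.
df = n − 2 = 44.
One-sided p ≈ 1.0000, which is ≥ 0.025, so fail to reject H₀.
The data do not give significant evidence that the true slope on fertilizer application rate is negative.

t = 8.414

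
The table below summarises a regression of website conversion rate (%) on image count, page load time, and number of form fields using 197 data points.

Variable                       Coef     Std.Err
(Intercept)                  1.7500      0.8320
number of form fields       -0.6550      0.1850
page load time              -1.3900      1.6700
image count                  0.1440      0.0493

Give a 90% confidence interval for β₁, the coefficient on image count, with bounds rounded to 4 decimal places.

Read off: b = 0.1440, SE = 0.0493 for image count.
df = n − k − 1 = 197 − 3 − 1 = 193.
t* = t_{0.05, 193} = 1.652787.
Margin = t* × SE = 1.652787 × 0.0493 = 0.081482.
CI: 0.1440 ± 0.081482 → (0.0625, 0.2255).

(0.0625, 0.2255)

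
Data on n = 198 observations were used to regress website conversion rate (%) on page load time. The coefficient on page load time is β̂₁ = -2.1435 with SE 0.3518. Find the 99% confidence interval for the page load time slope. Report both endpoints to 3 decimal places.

(-3.059, -1.228)

df = n − 2 = 198 − 2 = 196.
t* = t_{0.005, 196} = 2.601145.
Margin = t* × SE = 2.601145 × 0.3518 = 0.91508.
CI: -2.1435 ± 0.91508 → (-3.059, -1.228).
With 99% confidence, each one-unit increase in page load time is associated with a change of between -3.059 and -1.228 % in website conversion rate.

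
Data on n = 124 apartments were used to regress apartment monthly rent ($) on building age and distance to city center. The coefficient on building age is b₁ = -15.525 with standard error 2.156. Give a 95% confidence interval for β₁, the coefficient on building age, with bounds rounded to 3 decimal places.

(-19.793, -11.257)

df = n − k − 1 = 124 − 2 − 1 = 121.
t* = t_{0.025, 121} = 1.979764.
Margin = t* × SE = 1.979764 × 2.156 = 4.26837.
CI: -15.525 ± 4.26837 → (-19.793, -11.257).
With 95% confidence, each one-unit increase in building age is associated with a change of between -19.793 and -11.257 $ in apartment monthly rent, holding the other predictors fixed.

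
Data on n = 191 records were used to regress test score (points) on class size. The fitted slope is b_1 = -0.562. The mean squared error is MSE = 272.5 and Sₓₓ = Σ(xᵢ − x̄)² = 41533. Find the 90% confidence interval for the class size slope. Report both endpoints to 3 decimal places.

(-0.696, -0.428)

SE(b_1) = √(MSE/Sₓₓ) = √(272.5/41533) = 0.0810003.
df = n − 2 = 189.
t* = t_{0.05, 189} = 1.652956.
Margin = t* × SE = 1.652956 × 0.0810003 = 0.13389.
CI: -0.562 ± 0.13389 → (-0.696, -0.428).
With 90% confidence, each one-unit increase in class size is associated with a change of between -0.696 and -0.428 points in test score.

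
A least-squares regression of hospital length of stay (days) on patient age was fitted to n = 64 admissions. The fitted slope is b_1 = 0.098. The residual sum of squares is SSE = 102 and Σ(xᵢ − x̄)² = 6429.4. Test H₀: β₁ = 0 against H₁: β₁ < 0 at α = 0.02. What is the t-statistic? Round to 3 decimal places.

MSE = SSE/(n − 2) = 102/62 = 1.64516.
SE(b_1) = √(MSE/Sₓₓ) = √(1.64516/6429.4) = 0.0159963.
t = 0.098 / 0.0159963 = 6.126.
df = n − 2 = 62.
One-sided p ≈ 1.0000, which is ≥ 0.02, so fail to reject H₀.
The data do not give significant evidence that the true slope on patient age is negative.

t = 6.126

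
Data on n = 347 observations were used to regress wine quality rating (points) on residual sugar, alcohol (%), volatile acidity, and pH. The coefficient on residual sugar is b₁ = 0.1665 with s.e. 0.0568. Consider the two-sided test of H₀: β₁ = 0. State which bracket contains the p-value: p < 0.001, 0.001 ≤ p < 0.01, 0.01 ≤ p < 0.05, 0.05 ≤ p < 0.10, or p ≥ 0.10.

t = 0.1665 / 0.0568 = 2.931.
df = n − k − 1 = 347 − 4 − 1 = 342.
Two-sided p = 2·P(T_{342} > |t|) ≈ 0.0036.
So 0.001 ≤ p < 0.01.

0.001 ≤ p < 0.01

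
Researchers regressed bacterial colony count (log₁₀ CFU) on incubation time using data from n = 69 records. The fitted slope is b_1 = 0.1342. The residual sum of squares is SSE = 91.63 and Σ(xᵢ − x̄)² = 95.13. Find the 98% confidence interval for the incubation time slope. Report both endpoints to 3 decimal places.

(-0.152, 0.420)

MSE = SSE/(n − 2) = 91.63/67 = 1.36761.
SE(b_1) = √(MSE/Sₓₓ) = √(1.36761/95.13) = 0.119901.
df = n − 2 = 67.
t* = t_{0.01, 67} = 2.383302.
Margin = t* × SE = 2.383302 × 0.119901 = 0.28576.
CI: 0.1342 ± 0.28576 → (-0.152, 0.420).
With 98% confidence, each one-unit increase in incubation time is associated with a change of between -0.152 and 0.420 log₁₀ CFU in bacterial colony count.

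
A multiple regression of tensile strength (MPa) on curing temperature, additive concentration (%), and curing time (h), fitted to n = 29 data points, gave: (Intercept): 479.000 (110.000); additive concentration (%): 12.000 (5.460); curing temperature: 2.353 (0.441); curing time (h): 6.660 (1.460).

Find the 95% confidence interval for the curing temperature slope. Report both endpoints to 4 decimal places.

(1.4447, 3.2613)

Read off: b = 2.353, SE = 0.441 for curing temperature.
df = n − k − 1 = 29 − 3 − 1 = 25.
t* = t_{0.025, 25} = 2.059539.
Margin = t* × SE = 2.059539 × 0.441 = 0.908257.
CI: 2.353 ± 0.908257 → (1.4447, 3.2613).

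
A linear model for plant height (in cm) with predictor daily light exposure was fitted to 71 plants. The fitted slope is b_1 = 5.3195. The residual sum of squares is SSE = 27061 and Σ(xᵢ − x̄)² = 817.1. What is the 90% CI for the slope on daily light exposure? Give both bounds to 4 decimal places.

MSE = SSE/(n − 2) = 27061/69 = 392.188.
SE(b_1) = √(MSE/Sₓₓ) = √(392.188/817.1) = 0.692803.
df = n − 2 = 69.
t* = t_{0.05, 69} = 1.667239.
Margin = t* × SE = 1.667239 × 0.692803 = 1.155068.
CI: 5.3195 ± 1.155068 → (4.1644, 6.4746).
With 90% confidence, each one-unit increase in daily light exposure is associated with a change of between 4.1644 and 6.4746 cm in plant height.

(4.1644, 6.4746)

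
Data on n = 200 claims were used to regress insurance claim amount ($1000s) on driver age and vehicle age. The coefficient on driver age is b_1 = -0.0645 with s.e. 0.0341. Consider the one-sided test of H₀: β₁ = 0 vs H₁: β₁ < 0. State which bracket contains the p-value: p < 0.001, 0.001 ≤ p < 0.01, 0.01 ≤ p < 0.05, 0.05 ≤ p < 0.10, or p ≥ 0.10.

0.01 ≤ p < 0.05

t = -0.0645 / 0.0341 = -1.891.
df = n − k − 1 = 200 − 2 − 1 = 197.
One-sided p = P(T_{197} < t) ≈ 0.0300.
So 0.01 ≤ p < 0.05.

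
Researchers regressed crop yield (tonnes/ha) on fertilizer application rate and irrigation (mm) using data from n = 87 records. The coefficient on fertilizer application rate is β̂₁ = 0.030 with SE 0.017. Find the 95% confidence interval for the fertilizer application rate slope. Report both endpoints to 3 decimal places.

df = n − k − 1 = 87 − 2 − 1 = 84.
t* = t_{0.025, 84} = 1.98861.
Margin = t* × SE = 1.98861 × 0.017 = 0.03381.
CI: 0.030 ± 0.03381 → (-0.004, 0.064).
With 95% confidence, each one-unit increase in fertilizer application rate is associated with a change of between -0.004 and 0.064 tonnes/ha in crop yield, holding the other predictors fixed.

(-0.004, 0.064)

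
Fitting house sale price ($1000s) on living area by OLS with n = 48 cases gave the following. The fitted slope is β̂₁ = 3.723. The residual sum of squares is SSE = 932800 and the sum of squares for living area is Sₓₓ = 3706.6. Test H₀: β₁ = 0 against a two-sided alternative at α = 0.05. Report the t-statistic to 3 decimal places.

t = 1.592

MSE = SSE/(n − 2) = 932800/46 = 20278.3.
SE(β̂₁) = √(MSE/Sₓₓ) = √(20278.3/3706.6) = 2.33899.
t = 3.723 / 2.33899 = 1.592.
df = n − 2 = 46.
Two-sided p ≈ 0.1183, which is ≥ 0.05, so fail to reject H₀.
The data do not give significant evidence of an association between living area and house sale price.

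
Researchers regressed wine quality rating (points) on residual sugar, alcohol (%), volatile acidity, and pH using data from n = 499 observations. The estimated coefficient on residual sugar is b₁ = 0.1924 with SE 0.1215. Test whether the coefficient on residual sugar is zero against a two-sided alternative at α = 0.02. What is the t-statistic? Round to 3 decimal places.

H₀: β₁ = 0 vs H₁: β₁ ≠ 0.
t = (b₁ − β₁⁰)/SE = 0.1924 / 0.1215 = 1.584.
df = n − k − 1 = 499 − 4 − 1 = 494.
Two-sided p ≈ 0.1139, which is ≥ 0.02, so fail to reject H₀.
The data do not give significant evidence of an association between residual sugar and wine quality rating, after adjusting for the other predictors.

t = 1.584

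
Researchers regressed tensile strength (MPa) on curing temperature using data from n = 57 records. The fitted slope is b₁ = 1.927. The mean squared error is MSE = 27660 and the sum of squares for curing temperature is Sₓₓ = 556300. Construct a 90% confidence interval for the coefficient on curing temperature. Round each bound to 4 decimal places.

SE(b₁) = √(MSE/Sₓₓ) = √(27660/556300) = 0.222983.
df = n − 2 = 55.
t* = t_{0.05, 55} = 1.673034.
Margin = t* × SE = 1.673034 × 0.222983 = 0.373058.
CI: 1.927 ± 0.373058 → (1.5539, 2.3001).
With 90% confidence, each one-unit increase in curing temperature is associated with a change of between 1.5539 and 2.3001 MPa in tensile strength.

(1.5539, 2.3001)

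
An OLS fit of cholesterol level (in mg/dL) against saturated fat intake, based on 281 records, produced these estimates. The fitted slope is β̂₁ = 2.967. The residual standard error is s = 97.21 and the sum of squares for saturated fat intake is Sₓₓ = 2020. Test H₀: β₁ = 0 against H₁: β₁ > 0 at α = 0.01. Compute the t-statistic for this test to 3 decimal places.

t = 1.372

SE(β̂₁) = s/√Sₓₓ = 97.21/√2020 = 2.16289.
t = 2.967 / 2.16289 = 1.372.
df = n − 2 = 279.
One-sided p ≈ 0.0856, which is ≥ 0.01, so fail to reject H₀.
The data do not give significant evidence that the true slope on saturated fat intake is positive.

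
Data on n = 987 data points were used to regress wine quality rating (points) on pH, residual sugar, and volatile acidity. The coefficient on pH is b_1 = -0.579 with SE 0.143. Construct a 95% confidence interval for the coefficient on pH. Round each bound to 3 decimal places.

df = n − k − 1 = 987 − 3 − 1 = 983.
t* = t_{0.025, 983} = 1.96238.
Margin = t* × SE = 1.96238 × 0.143 = 0.28062.
CI: -0.579 ± 0.28062 → (-0.860, -0.298).
With 95% confidence, each one-unit increase in pH is associated with a change of between -0.860 and -0.298 points in wine quality rating, holding the other predictors fixed.

(-0.860, -0.298)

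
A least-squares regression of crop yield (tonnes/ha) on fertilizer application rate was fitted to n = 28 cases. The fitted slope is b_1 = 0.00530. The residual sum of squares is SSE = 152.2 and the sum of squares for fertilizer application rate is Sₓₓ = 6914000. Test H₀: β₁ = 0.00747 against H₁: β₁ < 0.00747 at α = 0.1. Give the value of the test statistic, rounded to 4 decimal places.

t = -2.3583

MSE = SSE/(n − 2) = 152.2/26 = 5.85385.
SE(b_1) = √(MSE/Sₓₓ) = √(5.85385/6914000) = 0.000920144.
t = (0.00530 − 0.00747) / 0.000920144 = -2.3583.
df = n − 2 = 26.
One-sided p ≈ 0.0131, which is < 0.1, so reject H₀.
There is evidence that the true slope on fertilizer application rate is below 0.00747 tonnes/ha per unit.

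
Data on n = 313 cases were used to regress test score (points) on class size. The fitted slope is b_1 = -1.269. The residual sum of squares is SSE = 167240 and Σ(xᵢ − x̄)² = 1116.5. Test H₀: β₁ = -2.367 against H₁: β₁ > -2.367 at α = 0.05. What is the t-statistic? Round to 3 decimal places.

t = 1.582

MSE = SSE/(n − 2) = 167240/311 = 537.749.
SE(b_1) = √(MSE/Sₓₓ) = √(537.749/1116.5) = 0.694002.
t = (-1.269 − (-2.367)) / 0.694002 = 1.582.
df = n − 2 = 311.
One-sided p ≈ 0.0573, which is ≥ 0.05, so fail to reject H₀.
The data do not give significant evidence that the true slope on class size exceeds -2.367 points per unit.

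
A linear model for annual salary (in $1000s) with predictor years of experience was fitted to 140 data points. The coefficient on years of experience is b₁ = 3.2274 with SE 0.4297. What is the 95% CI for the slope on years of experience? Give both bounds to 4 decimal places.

(2.3778, 4.0770)

df = n − 2 = 140 − 2 = 138.
t* = t_{0.025, 138} = 1.977304.
Margin = t* × SE = 1.977304 × 0.4297 = 0.849647.
CI: 3.2274 ± 0.849647 → (2.3778, 4.0770).
With 95% confidence, each one-unit increase in years of experience is associated with a change of between 2.3778 and 4.0770 $1000s in annual salary.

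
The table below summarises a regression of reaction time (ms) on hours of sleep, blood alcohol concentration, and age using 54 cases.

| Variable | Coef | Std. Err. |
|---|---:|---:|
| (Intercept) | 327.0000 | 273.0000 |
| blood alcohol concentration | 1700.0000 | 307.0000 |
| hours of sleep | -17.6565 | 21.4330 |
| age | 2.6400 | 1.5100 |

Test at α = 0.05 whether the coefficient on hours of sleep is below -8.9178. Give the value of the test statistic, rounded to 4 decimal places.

t = -0.4077

Read off: b = -17.6565, SE = 21.4330 for hours of sleep.
H₀: β₁ = -8.9178 vs H₁: β₁ < -8.9178.
t = (-17.6565 − (-8.9178)) / 21.4330 = -0.4077.
df = n − k − 1 = 54 − 3 − 1 = 50.
One-sided p ≈ 0.3426, which is ≥ 0.05, so fail to reject H₀.
The data do not give significant evidence that the true slope on hours of sleep is below -8.9178 ms per unit, holding the other predictors fixed.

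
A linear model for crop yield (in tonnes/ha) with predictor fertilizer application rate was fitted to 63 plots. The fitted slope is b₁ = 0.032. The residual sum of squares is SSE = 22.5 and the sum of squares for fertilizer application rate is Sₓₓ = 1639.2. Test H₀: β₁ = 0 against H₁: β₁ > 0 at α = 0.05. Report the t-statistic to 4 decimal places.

MSE = SSE/(n − 2) = 22.5/61 = 0.368852.
SE(b₁) = √(MSE/Sₓₓ) = √(0.368852/1639.2) = 0.0150007.
t = 0.032 / 0.0150007 = 2.1332.
df = n − 2 = 61.
One-sided p ≈ 0.0185, which is < 0.05, so reject H₀.
There is evidence that the true slope on fertilizer application rate is positive.

t = 2.1332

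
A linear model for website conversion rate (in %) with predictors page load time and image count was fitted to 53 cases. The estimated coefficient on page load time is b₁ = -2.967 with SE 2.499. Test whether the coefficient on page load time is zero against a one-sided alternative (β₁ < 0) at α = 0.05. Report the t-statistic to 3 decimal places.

t = -1.187

H₀: β₁ = 0 vs H₁: β₁ < 0.
t = (b₁ − β₁⁰)/SE = -2.967 / 2.499 = -1.187.
df = n − k − 1 = 53 − 2 − 1 = 50.
One-sided p ≈ 0.1204, which is ≥ 0.05, so fail to reject H₀.
The data do not give significant evidence that the true slope on page load time is negative, holding the other predictors fixed.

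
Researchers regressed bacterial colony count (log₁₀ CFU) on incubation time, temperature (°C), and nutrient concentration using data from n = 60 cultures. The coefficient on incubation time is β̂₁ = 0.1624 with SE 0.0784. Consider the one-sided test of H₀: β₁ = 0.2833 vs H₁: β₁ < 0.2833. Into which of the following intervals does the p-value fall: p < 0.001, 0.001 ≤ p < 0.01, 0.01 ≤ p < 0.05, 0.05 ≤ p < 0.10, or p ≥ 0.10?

t = (0.1624 − 0.2833) / 0.0784 = -1.542.
df = n − k − 1 = 60 − 3 − 1 = 56.
One-sided p = P(T_{56} < t) ≈ 0.0643.
So 0.05 ≤ p < 0.10.

0.05 ≤ p < 0.10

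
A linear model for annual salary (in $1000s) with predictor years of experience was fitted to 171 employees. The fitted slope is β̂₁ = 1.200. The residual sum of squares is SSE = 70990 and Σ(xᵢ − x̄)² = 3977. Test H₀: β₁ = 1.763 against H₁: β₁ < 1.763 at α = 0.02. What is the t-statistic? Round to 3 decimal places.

t = -1.732

MSE = SSE/(n − 2) = 70990/169 = 420.059.
SE(β̂₁) = √(MSE/Sₓₓ) = √(420.059/3977) = 0.324996.
t = (1.200 − 1.763) / 0.324996 = -1.732.
df = n − 2 = 169.
One-sided p ≈ 0.0425, which is ≥ 0.02, so fail to reject H₀.
The data do not give significant evidence that the true slope on years of experience is below 1.763 $1000s per unit.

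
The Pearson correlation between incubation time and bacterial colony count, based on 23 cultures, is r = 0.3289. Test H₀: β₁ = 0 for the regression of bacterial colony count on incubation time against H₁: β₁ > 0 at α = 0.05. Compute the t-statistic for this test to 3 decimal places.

t = r·√(n − 2)/√(1 − r²) = 0.3289·√21/√0.891825 = 1.596.
df = n − 2 = 21.
One-sided p ≈ 0.0627, which is ≥ 0.05, so fail to reject H₀.
The data do not give significant evidence of a linear association between incubation time and bacterial colony count.

t = 1.596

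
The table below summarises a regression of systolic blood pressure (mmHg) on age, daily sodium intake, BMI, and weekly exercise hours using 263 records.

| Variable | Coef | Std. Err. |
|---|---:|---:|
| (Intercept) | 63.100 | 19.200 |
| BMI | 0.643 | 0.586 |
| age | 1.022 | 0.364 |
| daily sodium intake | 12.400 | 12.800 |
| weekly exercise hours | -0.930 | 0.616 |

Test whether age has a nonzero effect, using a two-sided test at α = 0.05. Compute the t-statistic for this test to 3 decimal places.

t = 2.808

Read off: b = 1.022, SE = 0.364 for age.
H₀: β₁ = 0 vs H₁: β₁ ≠ 0.
t = 1.022 / 0.364 = 2.808.
df = n − k − 1 = 263 − 4 − 1 = 258.
Two-sided p ≈ 0.0054, which is < 0.05, so reject H₀.
There is evidence that age is associated with systolic blood pressure, holding the other predictors fixed.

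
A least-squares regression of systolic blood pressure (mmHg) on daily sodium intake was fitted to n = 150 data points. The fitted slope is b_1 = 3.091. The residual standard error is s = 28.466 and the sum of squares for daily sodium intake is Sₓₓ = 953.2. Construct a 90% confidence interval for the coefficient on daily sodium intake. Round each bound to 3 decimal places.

(1.565, 4.617)

SE(b_1) = s/√Sₓₓ = 28.466/√953.2 = 0.922007.
df = n − 2 = 148.
t* = t_{0.05, 148} = 1.655215.
Margin = t* × SE = 1.655215 × 0.922007 = 1.52612.
CI: 3.091 ± 1.52612 → (1.565, 4.617).
With 90% confidence, each one-unit increase in daily sodium intake is associated with a change of between 1.565 and 4.617 mmHg in systolic blood pressure.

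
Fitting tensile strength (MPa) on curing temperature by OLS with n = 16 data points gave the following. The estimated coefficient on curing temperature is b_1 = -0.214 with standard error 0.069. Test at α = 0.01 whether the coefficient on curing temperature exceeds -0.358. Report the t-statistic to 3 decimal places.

t = 2.087

H₀: β₁ = -0.358 vs H₁: β₁ > -0.358.
t = (b_1 − β₁⁰)/SE = (-0.214 − (-0.358)) / 0.069 = 2.087.
df = n − 2 = 16 − 2 = 14.
One-sided p ≈ 0.0278, which is ≥ 0.01, so fail to reject H₀.
The data do not give significant evidence that the true slope on curing temperature exceeds -0.358 MPa per unit.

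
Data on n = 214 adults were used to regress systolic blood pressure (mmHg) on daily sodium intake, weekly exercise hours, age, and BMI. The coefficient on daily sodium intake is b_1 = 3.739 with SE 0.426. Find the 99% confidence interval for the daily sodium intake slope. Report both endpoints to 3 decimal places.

df = n − k − 1 = 214 − 4 − 1 = 209.
t* = t_{0.005, 209} = 2.599557.
Margin = t* × SE = 2.599557 × 0.426 = 1.10741.
CI: 3.739 ± 1.10741 → (2.632, 4.846).
With 99% confidence, each one-unit increase in daily sodium intake is associated with a change of between 2.632 and 4.846 mmHg in systolic blood pressure, holding the other predictors fixed.

(2.632, 4.846)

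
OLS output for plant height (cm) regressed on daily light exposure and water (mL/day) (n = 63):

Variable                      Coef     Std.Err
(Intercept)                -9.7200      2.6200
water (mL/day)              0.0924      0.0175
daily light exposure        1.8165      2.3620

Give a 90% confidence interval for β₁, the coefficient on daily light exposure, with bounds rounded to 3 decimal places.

(-2.130, 5.763)

Read off: b = 1.8165, SE = 2.3620 for daily light exposure.
df = n − k − 1 = 63 − 2 − 1 = 60.
t* = t_{0.05, 60} = 1.670649.
Margin = t* × SE = 1.670649 × 2.3620 = 3.94607.
CI: 1.8165 ± 3.94607 → (-2.130, 5.763).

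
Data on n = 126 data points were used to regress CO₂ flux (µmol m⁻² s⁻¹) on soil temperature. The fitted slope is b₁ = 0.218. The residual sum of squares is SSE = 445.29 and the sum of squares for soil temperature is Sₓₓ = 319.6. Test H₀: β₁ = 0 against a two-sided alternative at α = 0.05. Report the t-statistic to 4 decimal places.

MSE = SSE/(n − 2) = 445.29/124 = 3.59105.
SE(b₁) = √(MSE/Sₓₓ) = √(3.59105/319.6) = 0.106.
t = 0.218 / 0.106 = 2.0566.
df = n − 2 = 124.
Two-sided p ≈ 0.0418, which is < 0.05, so reject H₀.
There is evidence that soil temperature is associated with CO₂ flux.

t = 2.0566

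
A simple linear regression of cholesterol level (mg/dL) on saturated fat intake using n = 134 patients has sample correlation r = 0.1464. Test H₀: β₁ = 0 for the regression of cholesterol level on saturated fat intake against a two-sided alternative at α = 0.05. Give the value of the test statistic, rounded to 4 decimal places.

t = 1.7003

t = r·√(n − 2)/√(1 − r²) = 0.1464·√132/√0.978567 = 1.7003.
df = n − 2 = 132.
Two-sided p ≈ 0.0914, which is ≥ 0.05, so fail to reject H₀.
The data do not give significant evidence of a linear association between saturated fat intake and cholesterol level.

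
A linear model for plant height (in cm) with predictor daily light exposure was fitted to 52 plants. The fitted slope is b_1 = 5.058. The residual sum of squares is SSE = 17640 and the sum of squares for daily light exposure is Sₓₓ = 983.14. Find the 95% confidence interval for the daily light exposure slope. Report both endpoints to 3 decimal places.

(3.855, 6.261)

MSE = SSE/(n − 2) = 17640/50 = 352.8.
SE(b_1) = √(MSE/Sₓₓ) = √(352.8/983.14) = 0.599041.
df = n − 2 = 50.
t* = t_{0.025, 50} = 2.008559.
Margin = t* × SE = 2.008559 × 0.599041 = 1.20321.
CI: 5.058 ± 1.20321 → (3.855, 6.261).
With 95% confidence, each one-unit increase in daily light exposure is associated with a change of between 3.855 and 6.261 cm in plant height.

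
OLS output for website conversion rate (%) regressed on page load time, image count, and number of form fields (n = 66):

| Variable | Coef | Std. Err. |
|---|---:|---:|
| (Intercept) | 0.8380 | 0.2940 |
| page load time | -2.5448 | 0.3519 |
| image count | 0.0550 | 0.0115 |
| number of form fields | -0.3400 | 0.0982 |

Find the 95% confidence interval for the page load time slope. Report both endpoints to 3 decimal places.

Read off: b = -2.5448, SE = 0.3519 for page load time.
df = n − k − 1 = 66 − 3 − 1 = 62.
t* = t_{0.025, 62} = 1.998972.
Margin = t* × SE = 1.998972 × 0.3519 = 0.70344.
CI: -2.5448 ± 0.70344 → (-3.248, -1.841).

(-3.248, -1.841)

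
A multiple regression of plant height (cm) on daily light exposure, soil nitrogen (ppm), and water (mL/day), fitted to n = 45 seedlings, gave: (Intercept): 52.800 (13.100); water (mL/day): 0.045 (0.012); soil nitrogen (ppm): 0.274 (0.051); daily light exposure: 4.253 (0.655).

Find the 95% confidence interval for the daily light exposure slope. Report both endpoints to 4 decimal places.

Read off: b = 4.253, SE = 0.655 for daily light exposure.
df = n − k − 1 = 45 − 3 − 1 = 41.
t* = t_{0.025, 41} = 2.019541.
Margin = t* × SE = 2.019541 × 0.655 = 1.322799.
CI: 4.253 ± 1.322799 → (2.9302, 5.5758).

(2.9302, 5.5758)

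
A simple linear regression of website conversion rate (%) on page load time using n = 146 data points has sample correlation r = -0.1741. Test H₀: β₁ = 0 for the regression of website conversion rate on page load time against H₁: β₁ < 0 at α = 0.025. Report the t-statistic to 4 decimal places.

t = r·√(n − 2)/√(1 − r²) = -0.1741·√144/√0.969689 = -2.1216.
df = n − 2 = 144.
One-sided p ≈ 0.0178, which is < 0.025, so reject H₀.
There is evidence of a linear association between page load time and website conversion rate.

t = -2.1216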